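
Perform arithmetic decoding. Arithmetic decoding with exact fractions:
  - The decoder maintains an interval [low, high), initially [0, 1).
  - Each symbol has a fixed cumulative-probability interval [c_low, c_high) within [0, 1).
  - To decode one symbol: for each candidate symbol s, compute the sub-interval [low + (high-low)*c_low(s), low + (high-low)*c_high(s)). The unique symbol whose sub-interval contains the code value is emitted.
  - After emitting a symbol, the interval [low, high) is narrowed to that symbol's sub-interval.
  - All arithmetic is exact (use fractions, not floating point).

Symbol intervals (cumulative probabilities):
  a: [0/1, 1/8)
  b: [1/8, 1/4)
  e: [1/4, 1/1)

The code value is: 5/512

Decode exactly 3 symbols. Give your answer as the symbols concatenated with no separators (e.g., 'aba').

Answer: aae

Derivation:
Step 1: interval [0/1, 1/1), width = 1/1 - 0/1 = 1/1
  'a': [0/1 + 1/1*0/1, 0/1 + 1/1*1/8) = [0/1, 1/8) <- contains code 5/512
  'b': [0/1 + 1/1*1/8, 0/1 + 1/1*1/4) = [1/8, 1/4)
  'e': [0/1 + 1/1*1/4, 0/1 + 1/1*1/1) = [1/4, 1/1)
  emit 'a', narrow to [0/1, 1/8)
Step 2: interval [0/1, 1/8), width = 1/8 - 0/1 = 1/8
  'a': [0/1 + 1/8*0/1, 0/1 + 1/8*1/8) = [0/1, 1/64) <- contains code 5/512
  'b': [0/1 + 1/8*1/8, 0/1 + 1/8*1/4) = [1/64, 1/32)
  'e': [0/1 + 1/8*1/4, 0/1 + 1/8*1/1) = [1/32, 1/8)
  emit 'a', narrow to [0/1, 1/64)
Step 3: interval [0/1, 1/64), width = 1/64 - 0/1 = 1/64
  'a': [0/1 + 1/64*0/1, 0/1 + 1/64*1/8) = [0/1, 1/512)
  'b': [0/1 + 1/64*1/8, 0/1 + 1/64*1/4) = [1/512, 1/256)
  'e': [0/1 + 1/64*1/4, 0/1 + 1/64*1/1) = [1/256, 1/64) <- contains code 5/512
  emit 'e', narrow to [1/256, 1/64)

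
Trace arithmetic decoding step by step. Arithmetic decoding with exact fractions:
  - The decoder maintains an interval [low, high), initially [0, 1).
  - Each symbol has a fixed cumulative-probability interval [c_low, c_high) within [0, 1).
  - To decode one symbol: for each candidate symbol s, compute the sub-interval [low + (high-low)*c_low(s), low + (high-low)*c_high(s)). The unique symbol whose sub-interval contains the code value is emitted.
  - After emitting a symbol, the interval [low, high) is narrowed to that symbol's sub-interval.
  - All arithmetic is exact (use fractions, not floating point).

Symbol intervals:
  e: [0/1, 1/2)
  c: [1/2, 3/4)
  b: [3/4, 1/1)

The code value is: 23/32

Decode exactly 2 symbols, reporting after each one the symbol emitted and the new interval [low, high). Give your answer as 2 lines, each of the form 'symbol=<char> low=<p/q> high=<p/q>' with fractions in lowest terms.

Answer: symbol=c low=1/2 high=3/4
symbol=b low=11/16 high=3/4

Derivation:
Step 1: interval [0/1, 1/1), width = 1/1 - 0/1 = 1/1
  'e': [0/1 + 1/1*0/1, 0/1 + 1/1*1/2) = [0/1, 1/2)
  'c': [0/1 + 1/1*1/2, 0/1 + 1/1*3/4) = [1/2, 3/4) <- contains code 23/32
  'b': [0/1 + 1/1*3/4, 0/1 + 1/1*1/1) = [3/4, 1/1)
  emit 'c', narrow to [1/2, 3/4)
Step 2: interval [1/2, 3/4), width = 3/4 - 1/2 = 1/4
  'e': [1/2 + 1/4*0/1, 1/2 + 1/4*1/2) = [1/2, 5/8)
  'c': [1/2 + 1/4*1/2, 1/2 + 1/4*3/4) = [5/8, 11/16)
  'b': [1/2 + 1/4*3/4, 1/2 + 1/4*1/1) = [11/16, 3/4) <- contains code 23/32
  emit 'b', narrow to [11/16, 3/4)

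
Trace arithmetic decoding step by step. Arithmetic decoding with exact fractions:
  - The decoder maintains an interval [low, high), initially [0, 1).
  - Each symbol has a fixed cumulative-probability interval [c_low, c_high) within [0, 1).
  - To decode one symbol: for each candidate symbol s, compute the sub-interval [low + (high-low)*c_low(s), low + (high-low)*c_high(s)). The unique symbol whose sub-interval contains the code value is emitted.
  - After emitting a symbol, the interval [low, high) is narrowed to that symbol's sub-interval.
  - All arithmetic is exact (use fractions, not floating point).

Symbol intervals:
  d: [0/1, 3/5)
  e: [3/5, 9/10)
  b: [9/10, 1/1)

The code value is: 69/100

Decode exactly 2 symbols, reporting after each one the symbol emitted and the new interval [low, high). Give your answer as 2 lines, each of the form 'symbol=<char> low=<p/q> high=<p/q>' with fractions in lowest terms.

Answer: symbol=e low=3/5 high=9/10
symbol=d low=3/5 high=39/50

Derivation:
Step 1: interval [0/1, 1/1), width = 1/1 - 0/1 = 1/1
  'd': [0/1 + 1/1*0/1, 0/1 + 1/1*3/5) = [0/1, 3/5)
  'e': [0/1 + 1/1*3/5, 0/1 + 1/1*9/10) = [3/5, 9/10) <- contains code 69/100
  'b': [0/1 + 1/1*9/10, 0/1 + 1/1*1/1) = [9/10, 1/1)
  emit 'e', narrow to [3/5, 9/10)
Step 2: interval [3/5, 9/10), width = 9/10 - 3/5 = 3/10
  'd': [3/5 + 3/10*0/1, 3/5 + 3/10*3/5) = [3/5, 39/50) <- contains code 69/100
  'e': [3/5 + 3/10*3/5, 3/5 + 3/10*9/10) = [39/50, 87/100)
  'b': [3/5 + 3/10*9/10, 3/5 + 3/10*1/1) = [87/100, 9/10)
  emit 'd', narrow to [3/5, 39/50)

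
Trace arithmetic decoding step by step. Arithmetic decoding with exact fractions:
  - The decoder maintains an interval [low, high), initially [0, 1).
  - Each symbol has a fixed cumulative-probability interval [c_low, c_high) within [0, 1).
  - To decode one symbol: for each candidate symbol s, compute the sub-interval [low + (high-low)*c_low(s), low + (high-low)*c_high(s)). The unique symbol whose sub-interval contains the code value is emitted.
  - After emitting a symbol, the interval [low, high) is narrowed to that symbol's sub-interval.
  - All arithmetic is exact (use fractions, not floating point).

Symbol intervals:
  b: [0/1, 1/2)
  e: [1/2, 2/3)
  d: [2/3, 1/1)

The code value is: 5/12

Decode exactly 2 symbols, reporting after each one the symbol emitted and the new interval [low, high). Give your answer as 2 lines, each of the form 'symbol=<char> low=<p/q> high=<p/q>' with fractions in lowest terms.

Step 1: interval [0/1, 1/1), width = 1/1 - 0/1 = 1/1
  'b': [0/1 + 1/1*0/1, 0/1 + 1/1*1/2) = [0/1, 1/2) <- contains code 5/12
  'e': [0/1 + 1/1*1/2, 0/1 + 1/1*2/3) = [1/2, 2/3)
  'd': [0/1 + 1/1*2/3, 0/1 + 1/1*1/1) = [2/3, 1/1)
  emit 'b', narrow to [0/1, 1/2)
Step 2: interval [0/1, 1/2), width = 1/2 - 0/1 = 1/2
  'b': [0/1 + 1/2*0/1, 0/1 + 1/2*1/2) = [0/1, 1/4)
  'e': [0/1 + 1/2*1/2, 0/1 + 1/2*2/3) = [1/4, 1/3)
  'd': [0/1 + 1/2*2/3, 0/1 + 1/2*1/1) = [1/3, 1/2) <- contains code 5/12
  emit 'd', narrow to [1/3, 1/2)

Answer: symbol=b low=0/1 high=1/2
symbol=d low=1/3 high=1/2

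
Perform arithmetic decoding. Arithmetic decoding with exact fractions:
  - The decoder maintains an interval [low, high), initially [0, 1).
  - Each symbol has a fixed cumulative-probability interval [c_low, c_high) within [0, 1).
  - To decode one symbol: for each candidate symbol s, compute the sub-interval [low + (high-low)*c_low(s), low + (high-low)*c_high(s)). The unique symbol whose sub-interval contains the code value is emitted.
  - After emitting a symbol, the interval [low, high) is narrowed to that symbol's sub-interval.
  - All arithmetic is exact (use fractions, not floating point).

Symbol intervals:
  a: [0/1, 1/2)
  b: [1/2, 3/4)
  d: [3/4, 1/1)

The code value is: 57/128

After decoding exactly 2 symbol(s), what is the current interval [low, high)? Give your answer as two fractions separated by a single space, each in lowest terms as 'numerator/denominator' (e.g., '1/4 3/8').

Answer: 3/8 1/2

Derivation:
Step 1: interval [0/1, 1/1), width = 1/1 - 0/1 = 1/1
  'a': [0/1 + 1/1*0/1, 0/1 + 1/1*1/2) = [0/1, 1/2) <- contains code 57/128
  'b': [0/1 + 1/1*1/2, 0/1 + 1/1*3/4) = [1/2, 3/4)
  'd': [0/1 + 1/1*3/4, 0/1 + 1/1*1/1) = [3/4, 1/1)
  emit 'a', narrow to [0/1, 1/2)
Step 2: interval [0/1, 1/2), width = 1/2 - 0/1 = 1/2
  'a': [0/1 + 1/2*0/1, 0/1 + 1/2*1/2) = [0/1, 1/4)
  'b': [0/1 + 1/2*1/2, 0/1 + 1/2*3/4) = [1/4, 3/8)
  'd': [0/1 + 1/2*3/4, 0/1 + 1/2*1/1) = [3/8, 1/2) <- contains code 57/128
  emit 'd', narrow to [3/8, 1/2)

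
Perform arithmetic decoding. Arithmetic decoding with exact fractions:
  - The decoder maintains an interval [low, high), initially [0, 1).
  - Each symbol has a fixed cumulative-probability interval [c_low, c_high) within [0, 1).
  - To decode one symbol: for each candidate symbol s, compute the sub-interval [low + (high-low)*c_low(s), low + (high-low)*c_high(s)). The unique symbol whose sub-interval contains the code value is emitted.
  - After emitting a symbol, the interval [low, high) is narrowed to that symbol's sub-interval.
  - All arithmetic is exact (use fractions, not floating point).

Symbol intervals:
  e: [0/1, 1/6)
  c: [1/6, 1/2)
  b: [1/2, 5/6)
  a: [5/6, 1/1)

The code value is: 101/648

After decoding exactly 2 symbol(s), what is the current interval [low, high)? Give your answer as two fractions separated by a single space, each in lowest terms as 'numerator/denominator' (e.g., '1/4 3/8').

Answer: 5/36 1/6

Derivation:
Step 1: interval [0/1, 1/1), width = 1/1 - 0/1 = 1/1
  'e': [0/1 + 1/1*0/1, 0/1 + 1/1*1/6) = [0/1, 1/6) <- contains code 101/648
  'c': [0/1 + 1/1*1/6, 0/1 + 1/1*1/2) = [1/6, 1/2)
  'b': [0/1 + 1/1*1/2, 0/1 + 1/1*5/6) = [1/2, 5/6)
  'a': [0/1 + 1/1*5/6, 0/1 + 1/1*1/1) = [5/6, 1/1)
  emit 'e', narrow to [0/1, 1/6)
Step 2: interval [0/1, 1/6), width = 1/6 - 0/1 = 1/6
  'e': [0/1 + 1/6*0/1, 0/1 + 1/6*1/6) = [0/1, 1/36)
  'c': [0/1 + 1/6*1/6, 0/1 + 1/6*1/2) = [1/36, 1/12)
  'b': [0/1 + 1/6*1/2, 0/1 + 1/6*5/6) = [1/12, 5/36)
  'a': [0/1 + 1/6*5/6, 0/1 + 1/6*1/1) = [5/36, 1/6) <- contains code 101/648
  emit 'a', narrow to [5/36, 1/6)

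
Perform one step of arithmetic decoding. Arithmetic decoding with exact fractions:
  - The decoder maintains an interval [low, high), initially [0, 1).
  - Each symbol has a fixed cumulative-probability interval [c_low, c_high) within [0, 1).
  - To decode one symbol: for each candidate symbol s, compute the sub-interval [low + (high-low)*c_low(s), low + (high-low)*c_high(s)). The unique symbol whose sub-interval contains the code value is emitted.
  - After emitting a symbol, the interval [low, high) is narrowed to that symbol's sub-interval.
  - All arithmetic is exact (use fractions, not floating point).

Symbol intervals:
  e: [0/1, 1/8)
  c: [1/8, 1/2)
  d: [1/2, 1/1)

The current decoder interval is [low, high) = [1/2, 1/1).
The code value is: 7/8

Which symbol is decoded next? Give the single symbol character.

Answer: d

Derivation:
Interval width = high − low = 1/1 − 1/2 = 1/2
Scaled code = (code − low) / width = (7/8 − 1/2) / 1/2 = 3/4
  e: [0/1, 1/8) 
  c: [1/8, 1/2) 
  d: [1/2, 1/1) ← scaled code falls here ✓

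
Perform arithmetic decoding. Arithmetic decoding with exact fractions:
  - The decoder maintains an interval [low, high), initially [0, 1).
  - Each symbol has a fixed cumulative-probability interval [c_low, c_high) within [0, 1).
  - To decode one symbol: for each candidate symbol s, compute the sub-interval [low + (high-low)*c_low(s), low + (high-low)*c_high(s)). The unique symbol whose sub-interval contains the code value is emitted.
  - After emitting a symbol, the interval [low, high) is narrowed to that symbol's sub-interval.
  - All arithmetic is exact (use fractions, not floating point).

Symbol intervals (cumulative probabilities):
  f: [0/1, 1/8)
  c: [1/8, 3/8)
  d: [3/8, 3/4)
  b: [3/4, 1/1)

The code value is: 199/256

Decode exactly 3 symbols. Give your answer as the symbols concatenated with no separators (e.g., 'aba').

Step 1: interval [0/1, 1/1), width = 1/1 - 0/1 = 1/1
  'f': [0/1 + 1/1*0/1, 0/1 + 1/1*1/8) = [0/1, 1/8)
  'c': [0/1 + 1/1*1/8, 0/1 + 1/1*3/8) = [1/8, 3/8)
  'd': [0/1 + 1/1*3/8, 0/1 + 1/1*3/4) = [3/8, 3/4)
  'b': [0/1 + 1/1*3/4, 0/1 + 1/1*1/1) = [3/4, 1/1) <- contains code 199/256
  emit 'b', narrow to [3/4, 1/1)
Step 2: interval [3/4, 1/1), width = 1/1 - 3/4 = 1/4
  'f': [3/4 + 1/4*0/1, 3/4 + 1/4*1/8) = [3/4, 25/32) <- contains code 199/256
  'c': [3/4 + 1/4*1/8, 3/4 + 1/4*3/8) = [25/32, 27/32)
  'd': [3/4 + 1/4*3/8, 3/4 + 1/4*3/4) = [27/32, 15/16)
  'b': [3/4 + 1/4*3/4, 3/4 + 1/4*1/1) = [15/16, 1/1)
  emit 'f', narrow to [3/4, 25/32)
Step 3: interval [3/4, 25/32), width = 25/32 - 3/4 = 1/32
  'f': [3/4 + 1/32*0/1, 3/4 + 1/32*1/8) = [3/4, 193/256)
  'c': [3/4 + 1/32*1/8, 3/4 + 1/32*3/8) = [193/256, 195/256)
  'd': [3/4 + 1/32*3/8, 3/4 + 1/32*3/4) = [195/256, 99/128)
  'b': [3/4 + 1/32*3/4, 3/4 + 1/32*1/1) = [99/128, 25/32) <- contains code 199/256
  emit 'b', narrow to [99/128, 25/32)

Answer: bfb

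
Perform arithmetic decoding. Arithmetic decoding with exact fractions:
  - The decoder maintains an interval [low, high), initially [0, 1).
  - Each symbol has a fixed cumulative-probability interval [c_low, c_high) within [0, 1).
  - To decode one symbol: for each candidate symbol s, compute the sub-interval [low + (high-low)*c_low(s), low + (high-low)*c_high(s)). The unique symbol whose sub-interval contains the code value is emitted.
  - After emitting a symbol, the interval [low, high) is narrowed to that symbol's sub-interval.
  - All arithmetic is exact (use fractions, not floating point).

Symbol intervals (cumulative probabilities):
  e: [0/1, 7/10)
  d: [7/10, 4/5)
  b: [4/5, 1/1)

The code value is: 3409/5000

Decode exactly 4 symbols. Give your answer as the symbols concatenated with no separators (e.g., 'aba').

Answer: ebbe

Derivation:
Step 1: interval [0/1, 1/1), width = 1/1 - 0/1 = 1/1
  'e': [0/1 + 1/1*0/1, 0/1 + 1/1*7/10) = [0/1, 7/10) <- contains code 3409/5000
  'd': [0/1 + 1/1*7/10, 0/1 + 1/1*4/5) = [7/10, 4/5)
  'b': [0/1 + 1/1*4/5, 0/1 + 1/1*1/1) = [4/5, 1/1)
  emit 'e', narrow to [0/1, 7/10)
Step 2: interval [0/1, 7/10), width = 7/10 - 0/1 = 7/10
  'e': [0/1 + 7/10*0/1, 0/1 + 7/10*7/10) = [0/1, 49/100)
  'd': [0/1 + 7/10*7/10, 0/1 + 7/10*4/5) = [49/100, 14/25)
  'b': [0/1 + 7/10*4/5, 0/1 + 7/10*1/1) = [14/25, 7/10) <- contains code 3409/5000
  emit 'b', narrow to [14/25, 7/10)
Step 3: interval [14/25, 7/10), width = 7/10 - 14/25 = 7/50
  'e': [14/25 + 7/50*0/1, 14/25 + 7/50*7/10) = [14/25, 329/500)
  'd': [14/25 + 7/50*7/10, 14/25 + 7/50*4/5) = [329/500, 84/125)
  'b': [14/25 + 7/50*4/5, 14/25 + 7/50*1/1) = [84/125, 7/10) <- contains code 3409/5000
  emit 'b', narrow to [84/125, 7/10)
Step 4: interval [84/125, 7/10), width = 7/10 - 84/125 = 7/250
  'e': [84/125 + 7/250*0/1, 84/125 + 7/250*7/10) = [84/125, 1729/2500) <- contains code 3409/5000
  'd': [84/125 + 7/250*7/10, 84/125 + 7/250*4/5) = [1729/2500, 434/625)
  'b': [84/125 + 7/250*4/5, 84/125 + 7/250*1/1) = [434/625, 7/10)
  emit 'e', narrow to [84/125, 1729/2500)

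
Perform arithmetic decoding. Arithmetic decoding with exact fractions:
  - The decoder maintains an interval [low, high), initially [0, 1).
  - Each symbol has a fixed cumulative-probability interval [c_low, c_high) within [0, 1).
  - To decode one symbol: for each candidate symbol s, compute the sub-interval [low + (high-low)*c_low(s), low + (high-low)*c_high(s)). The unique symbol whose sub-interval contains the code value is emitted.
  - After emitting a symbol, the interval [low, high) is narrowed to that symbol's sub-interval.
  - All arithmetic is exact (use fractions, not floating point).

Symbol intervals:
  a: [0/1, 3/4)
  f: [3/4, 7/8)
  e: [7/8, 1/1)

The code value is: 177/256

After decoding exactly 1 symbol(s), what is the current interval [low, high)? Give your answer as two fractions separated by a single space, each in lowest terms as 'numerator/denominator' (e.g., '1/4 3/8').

Step 1: interval [0/1, 1/1), width = 1/1 - 0/1 = 1/1
  'a': [0/1 + 1/1*0/1, 0/1 + 1/1*3/4) = [0/1, 3/4) <- contains code 177/256
  'f': [0/1 + 1/1*3/4, 0/1 + 1/1*7/8) = [3/4, 7/8)
  'e': [0/1 + 1/1*7/8, 0/1 + 1/1*1/1) = [7/8, 1/1)
  emit 'a', narrow to [0/1, 3/4)

Answer: 0/1 3/4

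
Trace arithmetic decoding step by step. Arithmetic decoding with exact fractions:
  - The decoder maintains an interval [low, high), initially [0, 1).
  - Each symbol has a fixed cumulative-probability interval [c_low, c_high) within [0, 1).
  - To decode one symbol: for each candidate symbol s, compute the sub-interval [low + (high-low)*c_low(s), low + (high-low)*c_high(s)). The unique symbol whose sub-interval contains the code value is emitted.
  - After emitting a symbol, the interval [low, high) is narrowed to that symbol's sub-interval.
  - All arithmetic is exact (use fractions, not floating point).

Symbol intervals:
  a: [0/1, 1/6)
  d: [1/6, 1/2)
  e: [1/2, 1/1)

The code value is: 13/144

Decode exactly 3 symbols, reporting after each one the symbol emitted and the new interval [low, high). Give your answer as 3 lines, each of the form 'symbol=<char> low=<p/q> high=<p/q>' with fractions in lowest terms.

Answer: symbol=a low=0/1 high=1/6
symbol=e low=1/12 high=1/6
symbol=a low=1/12 high=7/72

Derivation:
Step 1: interval [0/1, 1/1), width = 1/1 - 0/1 = 1/1
  'a': [0/1 + 1/1*0/1, 0/1 + 1/1*1/6) = [0/1, 1/6) <- contains code 13/144
  'd': [0/1 + 1/1*1/6, 0/1 + 1/1*1/2) = [1/6, 1/2)
  'e': [0/1 + 1/1*1/2, 0/1 + 1/1*1/1) = [1/2, 1/1)
  emit 'a', narrow to [0/1, 1/6)
Step 2: interval [0/1, 1/6), width = 1/6 - 0/1 = 1/6
  'a': [0/1 + 1/6*0/1, 0/1 + 1/6*1/6) = [0/1, 1/36)
  'd': [0/1 + 1/6*1/6, 0/1 + 1/6*1/2) = [1/36, 1/12)
  'e': [0/1 + 1/6*1/2, 0/1 + 1/6*1/1) = [1/12, 1/6) <- contains code 13/144
  emit 'e', narrow to [1/12, 1/6)
Step 3: interval [1/12, 1/6), width = 1/6 - 1/12 = 1/12
  'a': [1/12 + 1/12*0/1, 1/12 + 1/12*1/6) = [1/12, 7/72) <- contains code 13/144
  'd': [1/12 + 1/12*1/6, 1/12 + 1/12*1/2) = [7/72, 1/8)
  'e': [1/12 + 1/12*1/2, 1/12 + 1/12*1/1) = [1/8, 1/6)
  emit 'a', narrow to [1/12, 7/72)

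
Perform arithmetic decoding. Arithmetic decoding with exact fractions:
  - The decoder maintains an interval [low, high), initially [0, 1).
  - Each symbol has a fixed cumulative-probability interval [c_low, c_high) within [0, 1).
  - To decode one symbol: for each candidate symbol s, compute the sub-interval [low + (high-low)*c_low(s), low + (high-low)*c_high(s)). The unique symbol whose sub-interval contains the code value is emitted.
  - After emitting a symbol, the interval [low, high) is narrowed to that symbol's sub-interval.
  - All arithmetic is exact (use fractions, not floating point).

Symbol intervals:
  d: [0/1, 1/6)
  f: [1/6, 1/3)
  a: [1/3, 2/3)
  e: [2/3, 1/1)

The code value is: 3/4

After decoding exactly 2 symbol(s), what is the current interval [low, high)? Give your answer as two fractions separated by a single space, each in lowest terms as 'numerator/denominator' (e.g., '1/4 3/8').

Step 1: interval [0/1, 1/1), width = 1/1 - 0/1 = 1/1
  'd': [0/1 + 1/1*0/1, 0/1 + 1/1*1/6) = [0/1, 1/6)
  'f': [0/1 + 1/1*1/6, 0/1 + 1/1*1/3) = [1/6, 1/3)
  'a': [0/1 + 1/1*1/3, 0/1 + 1/1*2/3) = [1/3, 2/3)
  'e': [0/1 + 1/1*2/3, 0/1 + 1/1*1/1) = [2/3, 1/1) <- contains code 3/4
  emit 'e', narrow to [2/3, 1/1)
Step 2: interval [2/3, 1/1), width = 1/1 - 2/3 = 1/3
  'd': [2/3 + 1/3*0/1, 2/3 + 1/3*1/6) = [2/3, 13/18)
  'f': [2/3 + 1/3*1/6, 2/3 + 1/3*1/3) = [13/18, 7/9) <- contains code 3/4
  'a': [2/3 + 1/3*1/3, 2/3 + 1/3*2/3) = [7/9, 8/9)
  'e': [2/3 + 1/3*2/3, 2/3 + 1/3*1/1) = [8/9, 1/1)
  emit 'f', narrow to [13/18, 7/9)

Answer: 13/18 7/9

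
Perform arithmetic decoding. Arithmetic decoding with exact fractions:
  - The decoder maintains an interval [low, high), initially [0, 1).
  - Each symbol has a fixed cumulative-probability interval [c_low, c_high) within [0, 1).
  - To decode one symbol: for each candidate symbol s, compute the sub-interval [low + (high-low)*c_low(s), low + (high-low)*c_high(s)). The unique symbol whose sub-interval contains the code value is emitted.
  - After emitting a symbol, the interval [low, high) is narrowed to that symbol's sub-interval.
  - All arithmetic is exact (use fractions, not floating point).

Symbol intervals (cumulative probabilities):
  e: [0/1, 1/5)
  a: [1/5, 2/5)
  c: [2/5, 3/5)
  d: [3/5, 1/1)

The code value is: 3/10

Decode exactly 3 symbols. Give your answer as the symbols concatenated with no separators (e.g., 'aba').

Step 1: interval [0/1, 1/1), width = 1/1 - 0/1 = 1/1
  'e': [0/1 + 1/1*0/1, 0/1 + 1/1*1/5) = [0/1, 1/5)
  'a': [0/1 + 1/1*1/5, 0/1 + 1/1*2/5) = [1/5, 2/5) <- contains code 3/10
  'c': [0/1 + 1/1*2/5, 0/1 + 1/1*3/5) = [2/5, 3/5)
  'd': [0/1 + 1/1*3/5, 0/1 + 1/1*1/1) = [3/5, 1/1)
  emit 'a', narrow to [1/5, 2/5)
Step 2: interval [1/5, 2/5), width = 2/5 - 1/5 = 1/5
  'e': [1/5 + 1/5*0/1, 1/5 + 1/5*1/5) = [1/5, 6/25)
  'a': [1/5 + 1/5*1/5, 1/5 + 1/5*2/5) = [6/25, 7/25)
  'c': [1/5 + 1/5*2/5, 1/5 + 1/5*3/5) = [7/25, 8/25) <- contains code 3/10
  'd': [1/5 + 1/5*3/5, 1/5 + 1/5*1/1) = [8/25, 2/5)
  emit 'c', narrow to [7/25, 8/25)
Step 3: interval [7/25, 8/25), width = 8/25 - 7/25 = 1/25
  'e': [7/25 + 1/25*0/1, 7/25 + 1/25*1/5) = [7/25, 36/125)
  'a': [7/25 + 1/25*1/5, 7/25 + 1/25*2/5) = [36/125, 37/125)
  'c': [7/25 + 1/25*2/5, 7/25 + 1/25*3/5) = [37/125, 38/125) <- contains code 3/10
  'd': [7/25 + 1/25*3/5, 7/25 + 1/25*1/1) = [38/125, 8/25)
  emit 'c', narrow to [37/125, 38/125)

Answer: acc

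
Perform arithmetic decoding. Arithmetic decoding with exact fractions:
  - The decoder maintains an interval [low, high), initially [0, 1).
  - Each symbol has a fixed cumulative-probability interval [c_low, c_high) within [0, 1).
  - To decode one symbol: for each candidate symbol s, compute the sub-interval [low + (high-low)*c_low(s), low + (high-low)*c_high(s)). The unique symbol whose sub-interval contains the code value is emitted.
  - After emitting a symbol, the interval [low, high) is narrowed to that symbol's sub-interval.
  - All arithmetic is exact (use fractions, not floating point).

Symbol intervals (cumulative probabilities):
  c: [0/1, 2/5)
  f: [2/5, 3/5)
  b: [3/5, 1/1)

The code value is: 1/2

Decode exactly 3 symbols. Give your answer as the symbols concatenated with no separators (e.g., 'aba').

Step 1: interval [0/1, 1/1), width = 1/1 - 0/1 = 1/1
  'c': [0/1 + 1/1*0/1, 0/1 + 1/1*2/5) = [0/1, 2/5)
  'f': [0/1 + 1/1*2/5, 0/1 + 1/1*3/5) = [2/5, 3/5) <- contains code 1/2
  'b': [0/1 + 1/1*3/5, 0/1 + 1/1*1/1) = [3/5, 1/1)
  emit 'f', narrow to [2/5, 3/5)
Step 2: interval [2/5, 3/5), width = 3/5 - 2/5 = 1/5
  'c': [2/5 + 1/5*0/1, 2/5 + 1/5*2/5) = [2/5, 12/25)
  'f': [2/5 + 1/5*2/5, 2/5 + 1/5*3/5) = [12/25, 13/25) <- contains code 1/2
  'b': [2/5 + 1/5*3/5, 2/5 + 1/5*1/1) = [13/25, 3/5)
  emit 'f', narrow to [12/25, 13/25)
Step 3: interval [12/25, 13/25), width = 13/25 - 12/25 = 1/25
  'c': [12/25 + 1/25*0/1, 12/25 + 1/25*2/5) = [12/25, 62/125)
  'f': [12/25 + 1/25*2/5, 12/25 + 1/25*3/5) = [62/125, 63/125) <- contains code 1/2
  'b': [12/25 + 1/25*3/5, 12/25 + 1/25*1/1) = [63/125, 13/25)
  emit 'f', narrow to [62/125, 63/125)

Answer: fff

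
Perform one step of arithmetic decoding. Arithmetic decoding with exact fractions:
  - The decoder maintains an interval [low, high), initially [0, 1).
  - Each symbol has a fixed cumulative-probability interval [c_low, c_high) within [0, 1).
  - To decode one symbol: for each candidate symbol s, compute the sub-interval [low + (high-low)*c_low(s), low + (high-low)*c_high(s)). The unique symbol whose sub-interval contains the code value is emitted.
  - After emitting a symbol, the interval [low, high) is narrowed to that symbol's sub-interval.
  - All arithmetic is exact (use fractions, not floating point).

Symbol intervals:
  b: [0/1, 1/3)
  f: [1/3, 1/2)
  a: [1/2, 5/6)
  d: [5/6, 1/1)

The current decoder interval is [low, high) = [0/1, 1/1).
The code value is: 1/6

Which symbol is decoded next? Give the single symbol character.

Answer: b

Derivation:
Interval width = high − low = 1/1 − 0/1 = 1/1
Scaled code = (code − low) / width = (1/6 − 0/1) / 1/1 = 1/6
  b: [0/1, 1/3) ← scaled code falls here ✓
  f: [1/3, 1/2) 
  a: [1/2, 5/6) 
  d: [5/6, 1/1) 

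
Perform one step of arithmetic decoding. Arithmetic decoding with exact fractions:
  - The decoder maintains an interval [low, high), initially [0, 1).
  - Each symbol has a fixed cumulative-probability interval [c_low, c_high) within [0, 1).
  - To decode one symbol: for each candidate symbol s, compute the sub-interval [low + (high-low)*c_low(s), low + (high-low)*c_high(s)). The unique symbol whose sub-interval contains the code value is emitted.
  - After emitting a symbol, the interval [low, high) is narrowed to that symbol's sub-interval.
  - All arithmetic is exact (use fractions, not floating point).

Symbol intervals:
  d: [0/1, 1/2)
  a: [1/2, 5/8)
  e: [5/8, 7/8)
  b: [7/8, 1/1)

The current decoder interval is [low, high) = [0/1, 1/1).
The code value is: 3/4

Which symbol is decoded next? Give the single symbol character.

Interval width = high − low = 1/1 − 0/1 = 1/1
Scaled code = (code − low) / width = (3/4 − 0/1) / 1/1 = 3/4
  d: [0/1, 1/2) 
  a: [1/2, 5/8) 
  e: [5/8, 7/8) ← scaled code falls here ✓
  b: [7/8, 1/1) 

Answer: e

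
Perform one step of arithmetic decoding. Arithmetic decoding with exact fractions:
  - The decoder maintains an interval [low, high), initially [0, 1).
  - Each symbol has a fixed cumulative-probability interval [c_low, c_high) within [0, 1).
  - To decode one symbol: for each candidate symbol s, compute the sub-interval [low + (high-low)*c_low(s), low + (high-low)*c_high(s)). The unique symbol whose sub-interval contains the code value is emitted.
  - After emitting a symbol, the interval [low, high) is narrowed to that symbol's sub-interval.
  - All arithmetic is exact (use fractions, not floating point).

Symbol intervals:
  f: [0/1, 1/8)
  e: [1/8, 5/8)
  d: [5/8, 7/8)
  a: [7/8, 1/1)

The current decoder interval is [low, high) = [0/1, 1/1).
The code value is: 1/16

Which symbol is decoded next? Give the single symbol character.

Answer: f

Derivation:
Interval width = high − low = 1/1 − 0/1 = 1/1
Scaled code = (code − low) / width = (1/16 − 0/1) / 1/1 = 1/16
  f: [0/1, 1/8) ← scaled code falls here ✓
  e: [1/8, 5/8) 
  d: [5/8, 7/8) 
  a: [7/8, 1/1) 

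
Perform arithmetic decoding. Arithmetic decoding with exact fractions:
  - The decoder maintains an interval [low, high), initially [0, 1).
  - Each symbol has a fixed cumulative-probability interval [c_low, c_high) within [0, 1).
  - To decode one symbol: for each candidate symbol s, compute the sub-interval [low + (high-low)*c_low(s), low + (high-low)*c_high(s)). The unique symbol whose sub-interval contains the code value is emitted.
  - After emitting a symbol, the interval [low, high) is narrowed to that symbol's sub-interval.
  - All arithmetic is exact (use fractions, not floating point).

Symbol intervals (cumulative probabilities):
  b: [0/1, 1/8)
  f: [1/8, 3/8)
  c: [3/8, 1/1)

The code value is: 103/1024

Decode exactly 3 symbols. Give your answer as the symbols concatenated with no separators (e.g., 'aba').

Answer: bcc

Derivation:
Step 1: interval [0/1, 1/1), width = 1/1 - 0/1 = 1/1
  'b': [0/1 + 1/1*0/1, 0/1 + 1/1*1/8) = [0/1, 1/8) <- contains code 103/1024
  'f': [0/1 + 1/1*1/8, 0/1 + 1/1*3/8) = [1/8, 3/8)
  'c': [0/1 + 1/1*3/8, 0/1 + 1/1*1/1) = [3/8, 1/1)
  emit 'b', narrow to [0/1, 1/8)
Step 2: interval [0/1, 1/8), width = 1/8 - 0/1 = 1/8
  'b': [0/1 + 1/8*0/1, 0/1 + 1/8*1/8) = [0/1, 1/64)
  'f': [0/1 + 1/8*1/8, 0/1 + 1/8*3/8) = [1/64, 3/64)
  'c': [0/1 + 1/8*3/8, 0/1 + 1/8*1/1) = [3/64, 1/8) <- contains code 103/1024
  emit 'c', narrow to [3/64, 1/8)
Step 3: interval [3/64, 1/8), width = 1/8 - 3/64 = 5/64
  'b': [3/64 + 5/64*0/1, 3/64 + 5/64*1/8) = [3/64, 29/512)
  'f': [3/64 + 5/64*1/8, 3/64 + 5/64*3/8) = [29/512, 39/512)
  'c': [3/64 + 5/64*3/8, 3/64 + 5/64*1/1) = [39/512, 1/8) <- contains code 103/1024
  emit 'c', narrow to [39/512, 1/8)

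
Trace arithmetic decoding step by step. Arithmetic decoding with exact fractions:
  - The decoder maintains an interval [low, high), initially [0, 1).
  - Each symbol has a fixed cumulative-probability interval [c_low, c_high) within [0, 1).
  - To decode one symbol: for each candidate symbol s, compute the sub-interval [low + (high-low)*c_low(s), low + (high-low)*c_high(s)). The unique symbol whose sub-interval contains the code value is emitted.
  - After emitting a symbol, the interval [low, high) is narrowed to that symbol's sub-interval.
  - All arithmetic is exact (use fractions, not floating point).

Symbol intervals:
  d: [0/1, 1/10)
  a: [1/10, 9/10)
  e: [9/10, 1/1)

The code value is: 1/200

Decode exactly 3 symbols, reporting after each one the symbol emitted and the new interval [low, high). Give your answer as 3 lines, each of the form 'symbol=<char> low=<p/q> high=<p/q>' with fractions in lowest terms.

Step 1: interval [0/1, 1/1), width = 1/1 - 0/1 = 1/1
  'd': [0/1 + 1/1*0/1, 0/1 + 1/1*1/10) = [0/1, 1/10) <- contains code 1/200
  'a': [0/1 + 1/1*1/10, 0/1 + 1/1*9/10) = [1/10, 9/10)
  'e': [0/1 + 1/1*9/10, 0/1 + 1/1*1/1) = [9/10, 1/1)
  emit 'd', narrow to [0/1, 1/10)
Step 2: interval [0/1, 1/10), width = 1/10 - 0/1 = 1/10
  'd': [0/1 + 1/10*0/1, 0/1 + 1/10*1/10) = [0/1, 1/100) <- contains code 1/200
  'a': [0/1 + 1/10*1/10, 0/1 + 1/10*9/10) = [1/100, 9/100)
  'e': [0/1 + 1/10*9/10, 0/1 + 1/10*1/1) = [9/100, 1/10)
  emit 'd', narrow to [0/1, 1/100)
Step 3: interval [0/1, 1/100), width = 1/100 - 0/1 = 1/100
  'd': [0/1 + 1/100*0/1, 0/1 + 1/100*1/10) = [0/1, 1/1000)
  'a': [0/1 + 1/100*1/10, 0/1 + 1/100*9/10) = [1/1000, 9/1000) <- contains code 1/200
  'e': [0/1 + 1/100*9/10, 0/1 + 1/100*1/1) = [9/1000, 1/100)
  emit 'a', narrow to [1/1000, 9/1000)

Answer: symbol=d low=0/1 high=1/10
symbol=d low=0/1 high=1/100
symbol=a low=1/1000 high=9/1000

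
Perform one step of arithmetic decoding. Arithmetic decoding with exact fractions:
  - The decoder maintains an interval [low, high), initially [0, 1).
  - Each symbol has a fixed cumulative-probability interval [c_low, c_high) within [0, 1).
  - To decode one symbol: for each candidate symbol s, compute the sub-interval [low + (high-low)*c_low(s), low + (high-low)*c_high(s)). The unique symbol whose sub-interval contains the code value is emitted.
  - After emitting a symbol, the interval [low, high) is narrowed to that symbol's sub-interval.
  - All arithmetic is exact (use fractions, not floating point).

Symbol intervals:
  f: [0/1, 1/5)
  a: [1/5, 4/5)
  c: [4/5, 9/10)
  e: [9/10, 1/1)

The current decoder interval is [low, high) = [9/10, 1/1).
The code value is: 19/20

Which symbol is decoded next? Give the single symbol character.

Answer: a

Derivation:
Interval width = high − low = 1/1 − 9/10 = 1/10
Scaled code = (code − low) / width = (19/20 − 9/10) / 1/10 = 1/2
  f: [0/1, 1/5) 
  a: [1/5, 4/5) ← scaled code falls here ✓
  c: [4/5, 9/10) 
  e: [9/10, 1/1) 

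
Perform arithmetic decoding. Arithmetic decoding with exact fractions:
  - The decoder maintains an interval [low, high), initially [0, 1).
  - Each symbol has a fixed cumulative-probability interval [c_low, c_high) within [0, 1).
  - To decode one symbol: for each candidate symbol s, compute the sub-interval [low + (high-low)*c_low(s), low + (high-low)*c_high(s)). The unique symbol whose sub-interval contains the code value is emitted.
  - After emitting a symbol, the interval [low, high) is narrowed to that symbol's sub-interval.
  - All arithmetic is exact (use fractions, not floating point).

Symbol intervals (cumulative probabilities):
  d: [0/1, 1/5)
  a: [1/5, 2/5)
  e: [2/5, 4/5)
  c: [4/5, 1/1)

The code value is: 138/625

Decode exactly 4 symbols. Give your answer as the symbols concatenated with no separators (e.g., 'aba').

Answer: adea

Derivation:
Step 1: interval [0/1, 1/1), width = 1/1 - 0/1 = 1/1
  'd': [0/1 + 1/1*0/1, 0/1 + 1/1*1/5) = [0/1, 1/5)
  'a': [0/1 + 1/1*1/5, 0/1 + 1/1*2/5) = [1/5, 2/5) <- contains code 138/625
  'e': [0/1 + 1/1*2/5, 0/1 + 1/1*4/5) = [2/5, 4/5)
  'c': [0/1 + 1/1*4/5, 0/1 + 1/1*1/1) = [4/5, 1/1)
  emit 'a', narrow to [1/5, 2/5)
Step 2: interval [1/5, 2/5), width = 2/5 - 1/5 = 1/5
  'd': [1/5 + 1/5*0/1, 1/5 + 1/5*1/5) = [1/5, 6/25) <- contains code 138/625
  'a': [1/5 + 1/5*1/5, 1/5 + 1/5*2/5) = [6/25, 7/25)
  'e': [1/5 + 1/5*2/5, 1/5 + 1/5*4/5) = [7/25, 9/25)
  'c': [1/5 + 1/5*4/5, 1/5 + 1/5*1/1) = [9/25, 2/5)
  emit 'd', narrow to [1/5, 6/25)
Step 3: interval [1/5, 6/25), width = 6/25 - 1/5 = 1/25
  'd': [1/5 + 1/25*0/1, 1/5 + 1/25*1/5) = [1/5, 26/125)
  'a': [1/5 + 1/25*1/5, 1/5 + 1/25*2/5) = [26/125, 27/125)
  'e': [1/5 + 1/25*2/5, 1/5 + 1/25*4/5) = [27/125, 29/125) <- contains code 138/625
  'c': [1/5 + 1/25*4/5, 1/5 + 1/25*1/1) = [29/125, 6/25)
  emit 'e', narrow to [27/125, 29/125)
Step 4: interval [27/125, 29/125), width = 29/125 - 27/125 = 2/125
  'd': [27/125 + 2/125*0/1, 27/125 + 2/125*1/5) = [27/125, 137/625)
  'a': [27/125 + 2/125*1/5, 27/125 + 2/125*2/5) = [137/625, 139/625) <- contains code 138/625
  'e': [27/125 + 2/125*2/5, 27/125 + 2/125*4/5) = [139/625, 143/625)
  'c': [27/125 + 2/125*4/5, 27/125 + 2/125*1/1) = [143/625, 29/125)
  emit 'a', narrow to [137/625, 139/625)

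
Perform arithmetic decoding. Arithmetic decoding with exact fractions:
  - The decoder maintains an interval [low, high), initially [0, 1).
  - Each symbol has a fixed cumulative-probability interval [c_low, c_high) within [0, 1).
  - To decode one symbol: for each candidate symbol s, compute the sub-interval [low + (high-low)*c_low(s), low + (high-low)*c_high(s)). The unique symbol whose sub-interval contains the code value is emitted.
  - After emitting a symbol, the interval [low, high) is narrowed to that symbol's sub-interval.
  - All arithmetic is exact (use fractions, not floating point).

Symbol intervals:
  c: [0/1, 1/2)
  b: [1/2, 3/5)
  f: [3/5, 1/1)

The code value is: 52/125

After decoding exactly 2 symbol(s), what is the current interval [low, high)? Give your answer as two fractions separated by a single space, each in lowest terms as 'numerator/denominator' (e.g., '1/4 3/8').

Answer: 3/10 1/2

Derivation:
Step 1: interval [0/1, 1/1), width = 1/1 - 0/1 = 1/1
  'c': [0/1 + 1/1*0/1, 0/1 + 1/1*1/2) = [0/1, 1/2) <- contains code 52/125
  'b': [0/1 + 1/1*1/2, 0/1 + 1/1*3/5) = [1/2, 3/5)
  'f': [0/1 + 1/1*3/5, 0/1 + 1/1*1/1) = [3/5, 1/1)
  emit 'c', narrow to [0/1, 1/2)
Step 2: interval [0/1, 1/2), width = 1/2 - 0/1 = 1/2
  'c': [0/1 + 1/2*0/1, 0/1 + 1/2*1/2) = [0/1, 1/4)
  'b': [0/1 + 1/2*1/2, 0/1 + 1/2*3/5) = [1/4, 3/10)
  'f': [0/1 + 1/2*3/5, 0/1 + 1/2*1/1) = [3/10, 1/2) <- contains code 52/125
  emit 'f', narrow to [3/10, 1/2)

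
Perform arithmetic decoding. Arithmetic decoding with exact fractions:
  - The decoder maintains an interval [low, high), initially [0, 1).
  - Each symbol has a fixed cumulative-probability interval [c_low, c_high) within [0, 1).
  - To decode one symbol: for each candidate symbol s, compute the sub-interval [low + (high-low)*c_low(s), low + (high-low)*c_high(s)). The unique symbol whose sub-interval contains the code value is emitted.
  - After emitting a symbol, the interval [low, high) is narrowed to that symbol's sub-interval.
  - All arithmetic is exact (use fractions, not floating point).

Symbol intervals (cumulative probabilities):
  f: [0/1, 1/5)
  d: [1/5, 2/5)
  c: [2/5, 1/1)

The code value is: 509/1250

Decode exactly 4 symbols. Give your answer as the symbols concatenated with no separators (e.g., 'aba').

Answer: cffd

Derivation:
Step 1: interval [0/1, 1/1), width = 1/1 - 0/1 = 1/1
  'f': [0/1 + 1/1*0/1, 0/1 + 1/1*1/5) = [0/1, 1/5)
  'd': [0/1 + 1/1*1/5, 0/1 + 1/1*2/5) = [1/5, 2/5)
  'c': [0/1 + 1/1*2/5, 0/1 + 1/1*1/1) = [2/5, 1/1) <- contains code 509/1250
  emit 'c', narrow to [2/5, 1/1)
Step 2: interval [2/5, 1/1), width = 1/1 - 2/5 = 3/5
  'f': [2/5 + 3/5*0/1, 2/5 + 3/5*1/5) = [2/5, 13/25) <- contains code 509/1250
  'd': [2/5 + 3/5*1/5, 2/5 + 3/5*2/5) = [13/25, 16/25)
  'c': [2/5 + 3/5*2/5, 2/5 + 3/5*1/1) = [16/25, 1/1)
  emit 'f', narrow to [2/5, 13/25)
Step 3: interval [2/5, 13/25), width = 13/25 - 2/5 = 3/25
  'f': [2/5 + 3/25*0/1, 2/5 + 3/25*1/5) = [2/5, 53/125) <- contains code 509/1250
  'd': [2/5 + 3/25*1/5, 2/5 + 3/25*2/5) = [53/125, 56/125)
  'c': [2/5 + 3/25*2/5, 2/5 + 3/25*1/1) = [56/125, 13/25)
  emit 'f', narrow to [2/5, 53/125)
Step 4: interval [2/5, 53/125), width = 53/125 - 2/5 = 3/125
  'f': [2/5 + 3/125*0/1, 2/5 + 3/125*1/5) = [2/5, 253/625)
  'd': [2/5 + 3/125*1/5, 2/5 + 3/125*2/5) = [253/625, 256/625) <- contains code 509/1250
  'c': [2/5 + 3/125*2/5, 2/5 + 3/125*1/1) = [256/625, 53/125)
  emit 'd', narrow to [253/625, 256/625)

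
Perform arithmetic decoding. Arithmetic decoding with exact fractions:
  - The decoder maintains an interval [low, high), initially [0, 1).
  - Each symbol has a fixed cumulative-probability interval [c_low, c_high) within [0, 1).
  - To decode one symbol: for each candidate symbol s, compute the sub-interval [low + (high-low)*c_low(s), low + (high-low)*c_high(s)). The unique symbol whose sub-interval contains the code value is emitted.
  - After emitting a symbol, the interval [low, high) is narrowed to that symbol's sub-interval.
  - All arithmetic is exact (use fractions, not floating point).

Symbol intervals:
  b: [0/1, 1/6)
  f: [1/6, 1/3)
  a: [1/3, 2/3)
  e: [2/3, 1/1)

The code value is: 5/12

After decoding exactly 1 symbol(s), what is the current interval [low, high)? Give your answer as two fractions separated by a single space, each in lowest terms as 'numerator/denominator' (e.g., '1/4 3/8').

Answer: 1/3 2/3

Derivation:
Step 1: interval [0/1, 1/1), width = 1/1 - 0/1 = 1/1
  'b': [0/1 + 1/1*0/1, 0/1 + 1/1*1/6) = [0/1, 1/6)
  'f': [0/1 + 1/1*1/6, 0/1 + 1/1*1/3) = [1/6, 1/3)
  'a': [0/1 + 1/1*1/3, 0/1 + 1/1*2/3) = [1/3, 2/3) <- contains code 5/12
  'e': [0/1 + 1/1*2/3, 0/1 + 1/1*1/1) = [2/3, 1/1)
  emit 'a', narrow to [1/3, 2/3)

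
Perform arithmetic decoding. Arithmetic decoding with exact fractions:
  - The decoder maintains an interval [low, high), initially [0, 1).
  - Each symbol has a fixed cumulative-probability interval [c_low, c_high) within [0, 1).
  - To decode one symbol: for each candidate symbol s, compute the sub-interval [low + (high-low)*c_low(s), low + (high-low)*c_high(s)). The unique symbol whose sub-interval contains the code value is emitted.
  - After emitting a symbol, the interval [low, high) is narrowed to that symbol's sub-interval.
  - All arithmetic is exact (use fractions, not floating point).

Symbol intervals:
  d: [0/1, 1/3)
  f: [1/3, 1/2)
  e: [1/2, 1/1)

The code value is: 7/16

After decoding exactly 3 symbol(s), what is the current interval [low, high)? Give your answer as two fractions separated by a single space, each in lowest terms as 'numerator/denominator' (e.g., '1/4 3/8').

Answer: 5/12 4/9

Derivation:
Step 1: interval [0/1, 1/1), width = 1/1 - 0/1 = 1/1
  'd': [0/1 + 1/1*0/1, 0/1 + 1/1*1/3) = [0/1, 1/3)
  'f': [0/1 + 1/1*1/3, 0/1 + 1/1*1/2) = [1/3, 1/2) <- contains code 7/16
  'e': [0/1 + 1/1*1/2, 0/1 + 1/1*1/1) = [1/2, 1/1)
  emit 'f', narrow to [1/3, 1/2)
Step 2: interval [1/3, 1/2), width = 1/2 - 1/3 = 1/6
  'd': [1/3 + 1/6*0/1, 1/3 + 1/6*1/3) = [1/3, 7/18)
  'f': [1/3 + 1/6*1/3, 1/3 + 1/6*1/2) = [7/18, 5/12)
  'e': [1/3 + 1/6*1/2, 1/3 + 1/6*1/1) = [5/12, 1/2) <- contains code 7/16
  emit 'e', narrow to [5/12, 1/2)
Step 3: interval [5/12, 1/2), width = 1/2 - 5/12 = 1/12
  'd': [5/12 + 1/12*0/1, 5/12 + 1/12*1/3) = [5/12, 4/9) <- contains code 7/16
  'f': [5/12 + 1/12*1/3, 5/12 + 1/12*1/2) = [4/9, 11/24)
  'e': [5/12 + 1/12*1/2, 5/12 + 1/12*1/1) = [11/24, 1/2)
  emit 'd', narrow to [5/12, 4/9)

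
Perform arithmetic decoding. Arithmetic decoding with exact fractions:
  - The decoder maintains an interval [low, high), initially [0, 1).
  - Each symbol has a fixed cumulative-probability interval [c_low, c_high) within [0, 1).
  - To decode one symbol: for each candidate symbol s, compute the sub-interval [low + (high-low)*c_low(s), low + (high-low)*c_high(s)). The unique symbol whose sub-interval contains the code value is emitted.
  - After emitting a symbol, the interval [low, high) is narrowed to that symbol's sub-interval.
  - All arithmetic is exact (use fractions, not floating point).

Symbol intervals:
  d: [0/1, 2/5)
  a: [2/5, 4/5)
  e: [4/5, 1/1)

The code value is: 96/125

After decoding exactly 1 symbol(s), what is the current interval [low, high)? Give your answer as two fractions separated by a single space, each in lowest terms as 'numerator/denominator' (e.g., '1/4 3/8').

Step 1: interval [0/1, 1/1), width = 1/1 - 0/1 = 1/1
  'd': [0/1 + 1/1*0/1, 0/1 + 1/1*2/5) = [0/1, 2/5)
  'a': [0/1 + 1/1*2/5, 0/1 + 1/1*4/5) = [2/5, 4/5) <- contains code 96/125
  'e': [0/1 + 1/1*4/5, 0/1 + 1/1*1/1) = [4/5, 1/1)
  emit 'a', narrow to [2/5, 4/5)

Answer: 2/5 4/5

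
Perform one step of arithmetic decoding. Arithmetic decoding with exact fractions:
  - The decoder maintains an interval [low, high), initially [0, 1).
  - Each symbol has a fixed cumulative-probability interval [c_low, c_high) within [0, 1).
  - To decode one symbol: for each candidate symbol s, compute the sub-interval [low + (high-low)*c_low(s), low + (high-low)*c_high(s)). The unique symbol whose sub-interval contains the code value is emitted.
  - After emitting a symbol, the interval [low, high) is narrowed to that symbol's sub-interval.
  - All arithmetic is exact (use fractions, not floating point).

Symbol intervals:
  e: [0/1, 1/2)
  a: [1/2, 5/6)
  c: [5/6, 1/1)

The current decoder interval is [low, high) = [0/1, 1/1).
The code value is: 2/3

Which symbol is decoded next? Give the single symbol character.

Answer: a

Derivation:
Interval width = high − low = 1/1 − 0/1 = 1/1
Scaled code = (code − low) / width = (2/3 − 0/1) / 1/1 = 2/3
  e: [0/1, 1/2) 
  a: [1/2, 5/6) ← scaled code falls here ✓
  c: [5/6, 1/1) 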